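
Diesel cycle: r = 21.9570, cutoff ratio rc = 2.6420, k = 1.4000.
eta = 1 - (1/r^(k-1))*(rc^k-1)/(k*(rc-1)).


r^(k-1) = 3.4406
rc^k = 3.8968
eta = 0.6337 = 63.3744%

63.3744%


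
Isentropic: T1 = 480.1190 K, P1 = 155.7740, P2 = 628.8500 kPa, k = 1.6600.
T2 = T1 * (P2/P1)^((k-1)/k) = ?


(k-1)/k = 0.3976
(P2/P1)^exp = 1.7416
T2 = 480.1190 * 1.7416 = 836.1985 K

836.1985 K


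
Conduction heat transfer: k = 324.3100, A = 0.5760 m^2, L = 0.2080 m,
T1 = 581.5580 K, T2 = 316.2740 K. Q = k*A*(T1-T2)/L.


dT = 265.2840 K
Q = 324.3100 * 0.5760 * 265.2840 / 0.2080 = 238248.7035 W

238248.7035 W


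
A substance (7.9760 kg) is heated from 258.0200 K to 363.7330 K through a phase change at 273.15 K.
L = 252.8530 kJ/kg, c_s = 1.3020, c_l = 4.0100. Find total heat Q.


Q1 (sensible, solid) = 7.9760 * 1.3020 * 15.1300 = 157.1213 kJ
Q2 (latent) = 7.9760 * 252.8530 = 2016.7555 kJ
Q3 (sensible, liquid) = 7.9760 * 4.0100 * 90.5830 = 2897.1849 kJ
Q_total = 5071.0618 kJ

5071.0618 kJ


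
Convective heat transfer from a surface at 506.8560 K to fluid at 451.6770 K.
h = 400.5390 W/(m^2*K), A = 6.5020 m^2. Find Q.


dT = 55.1790 K
Q = 400.5390 * 6.5020 * 55.1790 = 143702.9223 W

143702.9223 W


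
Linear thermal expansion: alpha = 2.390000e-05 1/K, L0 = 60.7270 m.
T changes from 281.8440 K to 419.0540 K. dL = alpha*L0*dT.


dT = 137.2100 K
dL = 2.390000e-05 * 60.7270 * 137.2100 = 0.199143 m
L_final = 60.926143 m

dL = 0.199143 m


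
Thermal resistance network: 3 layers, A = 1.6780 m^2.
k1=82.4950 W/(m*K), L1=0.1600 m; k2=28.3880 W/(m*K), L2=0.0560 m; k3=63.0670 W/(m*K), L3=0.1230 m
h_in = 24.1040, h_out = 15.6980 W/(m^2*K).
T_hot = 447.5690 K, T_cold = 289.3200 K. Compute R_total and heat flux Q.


R_conv_in = 1/(24.1040*1.6780) = 0.0247
R_1 = 0.1600/(82.4950*1.6780) = 0.0012
R_2 = 0.0560/(28.3880*1.6780) = 0.0012
R_3 = 0.1230/(63.0670*1.6780) = 0.0012
R_conv_out = 1/(15.6980*1.6780) = 0.0380
R_total = 0.0662 K/W
Q = 158.2490 / 0.0662 = 2391.1538 W

R_total = 0.0662 K/W, Q = 2391.1538 W


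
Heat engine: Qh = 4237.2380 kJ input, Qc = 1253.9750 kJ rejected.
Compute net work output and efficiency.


W = 4237.2380 - 1253.9750 = 2983.2630 kJ
eta = 2983.2630 / 4237.2380 = 0.7041 = 70.4058%

W = 2983.2630 kJ, eta = 70.4058%


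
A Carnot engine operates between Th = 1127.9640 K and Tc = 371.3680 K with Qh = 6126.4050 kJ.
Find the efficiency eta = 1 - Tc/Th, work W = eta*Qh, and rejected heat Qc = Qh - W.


eta = 1 - 371.3680/1127.9640 = 0.6708
W = 0.6708 * 6126.4050 = 4109.3630 kJ
Qc = 6126.4050 - 4109.3630 = 2017.0420 kJ

eta = 67.0763%, W = 4109.3630 kJ, Qc = 2017.0420 kJ


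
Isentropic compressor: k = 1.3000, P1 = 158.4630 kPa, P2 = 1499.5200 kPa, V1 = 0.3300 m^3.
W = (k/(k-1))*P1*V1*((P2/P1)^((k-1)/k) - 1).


(k-1)/k = 0.2308
(P2/P1)^exp = 1.6797
W = 4.3333 * 158.4630 * 0.3300 * (1.6797 - 1) = 154.0255 kJ

154.0255 kJ


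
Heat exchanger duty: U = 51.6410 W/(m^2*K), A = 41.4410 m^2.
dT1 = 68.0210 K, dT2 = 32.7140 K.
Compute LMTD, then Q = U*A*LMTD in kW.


LMTD = 48.2327 K
Q = 51.6410 * 41.4410 * 48.2327 = 103220.6715 W = 103.2207 kW

103.2207 kW


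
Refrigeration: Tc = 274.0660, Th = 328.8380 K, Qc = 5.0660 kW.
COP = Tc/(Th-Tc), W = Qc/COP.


COP = 274.0660 / 54.7720 = 5.0038
W = 5.0660 / 5.0038 = 1.0124 kW

COP = 5.0038, W = 1.0124 kW


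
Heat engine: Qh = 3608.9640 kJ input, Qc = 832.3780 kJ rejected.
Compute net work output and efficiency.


W = 3608.9640 - 832.3780 = 2776.5860 kJ
eta = 2776.5860 / 3608.9640 = 0.7694 = 76.9358%

W = 2776.5860 kJ, eta = 76.9358%


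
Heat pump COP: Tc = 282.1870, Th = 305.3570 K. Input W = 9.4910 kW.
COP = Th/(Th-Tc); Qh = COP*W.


COP = 305.3570 / 23.1700 = 13.1790
Qh = 13.1790 * 9.4910 = 125.0817 kW

COP = 13.1790, Qh = 125.0817 kW


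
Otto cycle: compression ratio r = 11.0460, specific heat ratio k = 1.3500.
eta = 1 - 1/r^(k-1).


r^(k-1) = 2.3180
eta = 1 - 1/2.3180 = 0.5686 = 56.8602%

56.8602%


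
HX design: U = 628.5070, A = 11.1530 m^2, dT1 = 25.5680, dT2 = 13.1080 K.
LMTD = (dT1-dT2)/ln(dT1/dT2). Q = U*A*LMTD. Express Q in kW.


LMTD = 18.6494 K
Q = 628.5070 * 11.1530 * 18.6494 = 130727.2562 W = 130.7273 kW

130.7273 kW


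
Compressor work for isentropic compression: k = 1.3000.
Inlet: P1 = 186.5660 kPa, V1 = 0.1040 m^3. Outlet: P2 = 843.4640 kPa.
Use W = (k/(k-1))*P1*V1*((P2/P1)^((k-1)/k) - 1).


(k-1)/k = 0.2308
(P2/P1)^exp = 1.4165
W = 4.3333 * 186.5660 * 0.1040 * (1.4165 - 1) = 35.0165 kJ

35.0165 kJ


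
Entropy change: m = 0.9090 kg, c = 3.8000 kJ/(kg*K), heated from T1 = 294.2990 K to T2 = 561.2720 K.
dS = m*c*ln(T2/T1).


T2/T1 = 1.9071
ln(T2/T1) = 0.6456
dS = 0.9090 * 3.8000 * 0.6456 = 2.2301 kJ/K

2.2301 kJ/K


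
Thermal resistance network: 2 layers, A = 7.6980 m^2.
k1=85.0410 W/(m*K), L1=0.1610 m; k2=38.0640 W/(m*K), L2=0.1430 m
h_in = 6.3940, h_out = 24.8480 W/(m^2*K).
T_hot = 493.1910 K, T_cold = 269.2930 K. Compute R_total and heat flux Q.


R_conv_in = 1/(6.3940*7.6980) = 0.0203
R_1 = 0.1610/(85.0410*7.6980) = 0.0002
R_2 = 0.1430/(38.0640*7.6980) = 0.0005
R_conv_out = 1/(24.8480*7.6980) = 0.0052
R_total = 0.0263 K/W
Q = 223.8980 / 0.0263 = 8520.2202 W

R_total = 0.0263 K/W, Q = 8520.2202 W


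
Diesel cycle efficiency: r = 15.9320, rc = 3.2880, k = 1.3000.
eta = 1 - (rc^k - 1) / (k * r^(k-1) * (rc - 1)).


r^(k-1) = 2.2945
rc^k = 4.6991
eta = 0.4580 = 45.7985%

45.7985%


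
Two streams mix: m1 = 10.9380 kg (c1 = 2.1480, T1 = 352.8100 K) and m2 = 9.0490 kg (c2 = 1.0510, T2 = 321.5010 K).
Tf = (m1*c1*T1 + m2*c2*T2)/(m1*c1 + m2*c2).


num = 11346.8438
den = 33.0053
Tf = 343.7883 K

343.7883 K


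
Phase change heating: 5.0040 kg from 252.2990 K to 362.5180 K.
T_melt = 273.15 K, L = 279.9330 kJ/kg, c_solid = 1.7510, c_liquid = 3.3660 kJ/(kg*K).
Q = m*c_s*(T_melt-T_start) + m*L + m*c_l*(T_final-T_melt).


Q1 (sensible, solid) = 5.0040 * 1.7510 * 20.8510 = 182.6965 kJ
Q2 (latent) = 5.0040 * 279.9330 = 1400.7847 kJ
Q3 (sensible, liquid) = 5.0040 * 3.3660 * 89.3680 = 1505.2667 kJ
Q_total = 3088.7480 kJ

3088.7480 kJ


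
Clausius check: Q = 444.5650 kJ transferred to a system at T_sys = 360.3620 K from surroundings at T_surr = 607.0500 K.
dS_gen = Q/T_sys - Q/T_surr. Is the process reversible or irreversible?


dS_sys = 444.5650/360.3620 = 1.2337 kJ/K
dS_surr = -444.5650/607.0500 = -0.7323 kJ/K
dS_gen = 1.2337 - 0.7323 = 0.5013 kJ/K (irreversible)

dS_gen = 0.5013 kJ/K, irreversible


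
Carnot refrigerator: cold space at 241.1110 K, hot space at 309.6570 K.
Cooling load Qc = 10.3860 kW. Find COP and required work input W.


COP = 241.1110 / 68.5460 = 3.5175
W = 10.3860 / 3.5175 = 2.9527 kW

COP = 3.5175, W = 2.9527 kW


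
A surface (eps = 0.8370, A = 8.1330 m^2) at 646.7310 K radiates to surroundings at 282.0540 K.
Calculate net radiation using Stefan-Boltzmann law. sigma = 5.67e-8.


T^4 = 1.7494e+11
Tsurr^4 = 6.3289e+09
Q = 0.8370 * 5.67e-8 * 8.1330 * 1.6861e+11 = 65080.5512 W

65080.5512 W


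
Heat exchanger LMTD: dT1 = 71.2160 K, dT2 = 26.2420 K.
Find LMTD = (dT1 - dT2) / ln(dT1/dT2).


dT1/dT2 = 2.7138
ln(dT1/dT2) = 0.9984
LMTD = 44.9740 / 0.9984 = 45.0480 K

45.0480 K


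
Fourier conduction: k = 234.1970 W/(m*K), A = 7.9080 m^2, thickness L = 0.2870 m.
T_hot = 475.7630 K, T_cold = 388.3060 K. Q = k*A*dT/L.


dT = 87.4570 K
Q = 234.1970 * 7.9080 * 87.4570 / 0.2870 = 564365.7730 W

564365.7730 W


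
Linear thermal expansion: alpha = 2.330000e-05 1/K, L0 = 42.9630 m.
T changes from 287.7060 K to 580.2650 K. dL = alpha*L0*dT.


dT = 292.5590 K
dL = 2.330000e-05 * 42.9630 * 292.5590 = 0.292863 m
L_final = 43.255863 m

dL = 0.292863 m


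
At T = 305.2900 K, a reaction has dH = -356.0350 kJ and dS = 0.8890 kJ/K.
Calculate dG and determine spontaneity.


T*dS = 305.2900 * 0.8890 = 271.4028 kJ
dG = -356.0350 - 271.4028 = -627.4378 kJ (spontaneous)

dG = -627.4378 kJ, spontaneous


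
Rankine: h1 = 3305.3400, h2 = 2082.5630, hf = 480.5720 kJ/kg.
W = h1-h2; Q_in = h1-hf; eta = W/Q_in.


W = 1222.7770 kJ/kg
Q_in = 2824.7680 kJ/kg
eta = 0.4329 = 43.2877%

eta = 43.2877%


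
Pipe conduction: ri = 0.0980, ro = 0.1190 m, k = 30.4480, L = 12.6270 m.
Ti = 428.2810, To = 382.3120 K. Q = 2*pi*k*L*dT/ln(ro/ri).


dT = 45.9690 K
ln(ro/ri) = 0.1942
Q = 2*pi*30.4480*12.6270*45.9690 / 0.1942 = 571943.3670 W

571943.3670 W


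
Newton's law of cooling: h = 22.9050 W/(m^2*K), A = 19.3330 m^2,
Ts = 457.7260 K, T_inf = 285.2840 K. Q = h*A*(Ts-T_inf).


dT = 172.4420 K
Q = 22.9050 * 19.3330 * 172.4420 = 76361.1743 W

76361.1743 W


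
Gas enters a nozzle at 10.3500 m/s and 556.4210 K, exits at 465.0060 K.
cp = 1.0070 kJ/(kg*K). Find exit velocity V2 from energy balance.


dT = 91.4150 K
2*cp*1000*dT = 184109.8100
V1^2 = 107.1225
V2 = sqrt(184216.9325) = 429.2050 m/s

429.2050 m/s


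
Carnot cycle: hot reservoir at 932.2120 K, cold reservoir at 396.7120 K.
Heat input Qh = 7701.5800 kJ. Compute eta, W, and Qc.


eta = 1 - 396.7120/932.2120 = 0.5744
W = 0.5744 * 7701.5800 = 4424.0968 kJ
Qc = 7701.5800 - 4424.0968 = 3277.4832 kJ

eta = 57.4440%, W = 4424.0968 kJ, Qc = 3277.4832 kJ


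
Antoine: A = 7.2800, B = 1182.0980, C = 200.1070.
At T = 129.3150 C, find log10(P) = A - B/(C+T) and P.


C+T = 329.4220
B/(C+T) = 3.5884
log10(P) = 7.2800 - 3.5884 = 3.6916
P = 10^3.6916 = 4915.8623 mmHg

4915.8623 mmHg


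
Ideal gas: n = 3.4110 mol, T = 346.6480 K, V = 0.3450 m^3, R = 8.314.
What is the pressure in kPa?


P = nRT/V = 3.4110 * 8.314 * 346.6480 / 0.3450
= 9830.6094 / 0.3450 = 28494.5199 Pa = 28.4945 kPa

28.4945 kPa


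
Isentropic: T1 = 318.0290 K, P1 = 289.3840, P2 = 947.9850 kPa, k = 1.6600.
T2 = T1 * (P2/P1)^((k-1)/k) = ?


(k-1)/k = 0.3976
(P2/P1)^exp = 1.6028
T2 = 318.0290 * 1.6028 = 509.7483 K

509.7483 K


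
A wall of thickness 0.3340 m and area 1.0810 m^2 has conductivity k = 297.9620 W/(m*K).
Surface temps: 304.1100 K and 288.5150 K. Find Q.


dT = 15.5950 K
Q = 297.9620 * 1.0810 * 15.5950 / 0.3340 = 15039.2260 W

15039.2260 W


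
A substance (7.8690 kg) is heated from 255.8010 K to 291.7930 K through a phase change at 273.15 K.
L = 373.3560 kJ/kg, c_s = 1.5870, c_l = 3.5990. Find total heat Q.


Q1 (sensible, solid) = 7.8690 * 1.5870 * 17.3490 = 216.6561 kJ
Q2 (latent) = 7.8690 * 373.3560 = 2937.9384 kJ
Q3 (sensible, liquid) = 7.8690 * 3.5990 * 18.6430 = 527.9797 kJ
Q_total = 3682.5741 kJ

3682.5741 kJ


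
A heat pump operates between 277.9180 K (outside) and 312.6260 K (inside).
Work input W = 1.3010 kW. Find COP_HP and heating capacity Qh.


COP = 312.6260 / 34.7080 = 9.0073
Qh = 9.0073 * 1.3010 = 11.7185 kW

COP = 9.0073, Qh = 11.7185 kW


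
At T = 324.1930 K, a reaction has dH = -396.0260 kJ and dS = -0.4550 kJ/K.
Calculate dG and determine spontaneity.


T*dS = 324.1930 * -0.4550 = -147.5078 kJ
dG = -396.0260 + 147.5078 = -248.5182 kJ (spontaneous)

dG = -248.5182 kJ, spontaneous


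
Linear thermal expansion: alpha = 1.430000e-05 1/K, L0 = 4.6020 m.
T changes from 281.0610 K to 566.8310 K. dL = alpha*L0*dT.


dT = 285.7700 K
dL = 1.430000e-05 * 4.6020 * 285.7700 = 0.018806 m
L_final = 4.620806 m

dL = 0.018806 m


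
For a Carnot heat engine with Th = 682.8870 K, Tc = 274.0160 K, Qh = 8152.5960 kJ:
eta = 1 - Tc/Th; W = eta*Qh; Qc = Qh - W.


eta = 1 - 274.0160/682.8870 = 0.5987
W = 0.5987 * 8152.5960 = 4881.2762 kJ
Qc = 8152.5960 - 4881.2762 = 3271.3198 kJ

eta = 59.8739%, W = 4881.2762 kJ, Qc = 3271.3198 kJ


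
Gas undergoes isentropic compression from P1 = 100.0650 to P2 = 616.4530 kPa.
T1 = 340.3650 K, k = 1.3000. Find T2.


(k-1)/k = 0.2308
(P2/P1)^exp = 1.5213
T2 = 340.3650 * 1.5213 = 517.8028 K

517.8028 K


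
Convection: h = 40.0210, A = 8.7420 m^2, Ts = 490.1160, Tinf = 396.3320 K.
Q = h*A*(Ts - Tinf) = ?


dT = 93.7840 K
Q = 40.0210 * 8.7420 * 93.7840 = 32811.6062 W

32811.6062 W


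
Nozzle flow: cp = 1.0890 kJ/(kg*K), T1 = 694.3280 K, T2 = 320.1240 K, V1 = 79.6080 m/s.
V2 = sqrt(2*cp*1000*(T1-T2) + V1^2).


dT = 374.2040 K
2*cp*1000*dT = 815016.3120
V1^2 = 6337.4337
V2 = sqrt(821353.7457) = 906.2857 m/s

906.2857 m/s


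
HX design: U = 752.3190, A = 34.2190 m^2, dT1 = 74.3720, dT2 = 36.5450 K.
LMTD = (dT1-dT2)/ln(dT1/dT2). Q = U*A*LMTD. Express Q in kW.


LMTD = 53.2373 K
Q = 752.3190 * 34.2190 * 53.2373 = 1370520.9442 W = 1370.5209 kW

1370.5209 kW


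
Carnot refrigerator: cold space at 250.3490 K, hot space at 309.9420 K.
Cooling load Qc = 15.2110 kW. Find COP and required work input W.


COP = 250.3490 / 59.5930 = 4.2010
W = 15.2110 / 4.2010 = 3.6208 kW

COP = 4.2010, W = 3.6208 kW


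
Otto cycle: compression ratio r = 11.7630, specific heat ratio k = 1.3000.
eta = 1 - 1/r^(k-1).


r^(k-1) = 2.0949
eta = 1 - 1/2.0949 = 0.5226 = 52.2642%

52.2642%


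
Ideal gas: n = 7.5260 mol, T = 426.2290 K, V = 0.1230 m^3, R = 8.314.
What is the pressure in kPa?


P = nRT/V = 7.5260 * 8.314 * 426.2290 / 0.1230
= 26669.6447 / 0.1230 = 216826.3794 Pa = 216.8264 kPa

216.8264 kPa


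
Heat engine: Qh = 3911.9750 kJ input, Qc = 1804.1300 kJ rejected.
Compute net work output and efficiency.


W = 3911.9750 - 1804.1300 = 2107.8450 kJ
eta = 2107.8450 / 3911.9750 = 0.5388 = 53.8819%

W = 2107.8450 kJ, eta = 53.8819%


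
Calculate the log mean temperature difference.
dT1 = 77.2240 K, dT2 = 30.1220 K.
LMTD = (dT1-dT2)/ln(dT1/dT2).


dT1/dT2 = 2.5637
ln(dT1/dT2) = 0.9415
LMTD = 47.1020 / 0.9415 = 50.0311 K

50.0311 K


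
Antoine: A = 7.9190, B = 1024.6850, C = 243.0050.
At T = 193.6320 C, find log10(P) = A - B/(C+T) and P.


C+T = 436.6370
B/(C+T) = 2.3468
log10(P) = 7.9190 - 2.3468 = 5.5722
P = 10^5.5722 = 373451.0570 mmHg

373451.0570 mmHg


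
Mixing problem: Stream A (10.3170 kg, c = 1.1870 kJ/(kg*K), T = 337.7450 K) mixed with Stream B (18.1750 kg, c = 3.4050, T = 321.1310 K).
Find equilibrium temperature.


num = 24009.5924
den = 74.1322
Tf = 323.8756 K

323.8756 K


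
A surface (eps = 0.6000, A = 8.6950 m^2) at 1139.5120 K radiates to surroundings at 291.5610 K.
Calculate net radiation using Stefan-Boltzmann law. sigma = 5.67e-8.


T^4 = 1.6861e+12
Tsurr^4 = 7.2263e+09
Q = 0.6000 * 5.67e-8 * 8.6950 * 1.6788e+12 = 496608.5180 W

496608.5180 W


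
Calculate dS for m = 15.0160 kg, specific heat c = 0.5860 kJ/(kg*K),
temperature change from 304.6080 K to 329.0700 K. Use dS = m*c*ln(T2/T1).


T2/T1 = 1.0803
ln(T2/T1) = 0.0772
dS = 15.0160 * 0.5860 * 0.0772 = 0.6797 kJ/K

0.6797 kJ/K


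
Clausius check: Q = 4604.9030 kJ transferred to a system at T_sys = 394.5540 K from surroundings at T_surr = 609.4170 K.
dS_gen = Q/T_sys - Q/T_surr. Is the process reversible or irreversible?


dS_sys = 4604.9030/394.5540 = 11.6712 kJ/K
dS_surr = -4604.9030/609.4170 = -7.5562 kJ/K
dS_gen = 11.6712 - 7.5562 = 4.1149 kJ/K (irreversible)

dS_gen = 4.1149 kJ/K, irreversible


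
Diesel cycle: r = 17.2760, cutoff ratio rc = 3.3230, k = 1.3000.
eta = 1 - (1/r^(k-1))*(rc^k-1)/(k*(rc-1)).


r^(k-1) = 2.3509
rc^k = 4.7642
eta = 0.4698 = 46.9792%

46.9792%


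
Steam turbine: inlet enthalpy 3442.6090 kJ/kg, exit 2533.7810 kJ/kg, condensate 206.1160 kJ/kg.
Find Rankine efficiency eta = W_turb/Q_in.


W = 908.8280 kJ/kg
Q_in = 3236.4930 kJ/kg
eta = 0.2808 = 28.0806%

eta = 28.0806%


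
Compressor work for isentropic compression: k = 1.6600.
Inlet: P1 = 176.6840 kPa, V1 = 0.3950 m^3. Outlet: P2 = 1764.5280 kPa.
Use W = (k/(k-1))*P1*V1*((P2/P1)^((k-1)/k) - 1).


(k-1)/k = 0.3976
(P2/P1)^exp = 2.4967
W = 2.5152 * 176.6840 * 0.3950 * (2.4967 - 1) = 262.7179 kJ

262.7179 kJ


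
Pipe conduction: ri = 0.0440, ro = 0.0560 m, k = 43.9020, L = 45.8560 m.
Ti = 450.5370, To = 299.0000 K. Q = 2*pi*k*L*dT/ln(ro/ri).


dT = 151.5370 K
ln(ro/ri) = 0.2412
Q = 2*pi*43.9020*45.8560*151.5370 / 0.2412 = 7948223.0926 W

7948223.0926 W


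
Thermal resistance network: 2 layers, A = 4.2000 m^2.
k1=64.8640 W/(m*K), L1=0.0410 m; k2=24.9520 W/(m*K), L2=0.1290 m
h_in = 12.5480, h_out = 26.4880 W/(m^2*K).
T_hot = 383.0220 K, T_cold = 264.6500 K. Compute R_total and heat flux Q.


R_conv_in = 1/(12.5480*4.2000) = 0.0190
R_1 = 0.0410/(64.8640*4.2000) = 0.0002
R_2 = 0.1290/(24.9520*4.2000) = 0.0012
R_conv_out = 1/(26.4880*4.2000) = 0.0090
R_total = 0.0293 K/W
Q = 118.3720 / 0.0293 = 4033.8068 W

R_total = 0.0293 K/W, Q = 4033.8068 W


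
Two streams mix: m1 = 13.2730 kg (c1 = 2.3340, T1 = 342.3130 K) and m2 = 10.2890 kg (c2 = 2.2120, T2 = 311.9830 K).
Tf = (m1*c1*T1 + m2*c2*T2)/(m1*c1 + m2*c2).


num = 17705.0814
den = 53.7385
Tf = 329.4677 K

329.4677 K


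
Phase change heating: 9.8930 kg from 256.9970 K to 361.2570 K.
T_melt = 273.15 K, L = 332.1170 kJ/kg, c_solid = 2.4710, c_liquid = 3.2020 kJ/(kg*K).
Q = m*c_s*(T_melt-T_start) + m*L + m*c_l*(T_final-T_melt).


Q1 (sensible, solid) = 9.8930 * 2.4710 * 16.1530 = 394.8698 kJ
Q2 (latent) = 9.8930 * 332.1170 = 3285.6335 kJ
Q3 (sensible, liquid) = 9.8930 * 3.2020 * 88.1070 = 2790.9994 kJ
Q_total = 6471.5028 kJ

6471.5028 kJ


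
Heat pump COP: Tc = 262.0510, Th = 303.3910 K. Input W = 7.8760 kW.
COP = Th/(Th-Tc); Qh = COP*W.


COP = 303.3910 / 41.3400 = 7.3389
Qh = 7.3389 * 7.8760 = 57.8013 kW

COP = 7.3389, Qh = 57.8013 kW


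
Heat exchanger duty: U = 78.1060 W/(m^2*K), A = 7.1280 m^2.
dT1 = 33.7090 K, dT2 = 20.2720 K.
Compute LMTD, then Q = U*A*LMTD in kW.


LMTD = 26.4235 K
Q = 78.1060 * 7.1280 * 26.4235 = 14711.0186 W = 14.7110 kW

14.7110 kW


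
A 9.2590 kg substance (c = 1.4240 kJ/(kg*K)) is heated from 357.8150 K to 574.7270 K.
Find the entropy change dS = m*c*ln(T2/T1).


T2/T1 = 1.6062
ln(T2/T1) = 0.4739
dS = 9.2590 * 1.4240 * 0.4739 = 6.2480 kJ/K

6.2480 kJ/K


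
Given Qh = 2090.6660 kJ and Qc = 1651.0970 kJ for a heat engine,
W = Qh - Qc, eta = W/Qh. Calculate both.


W = 2090.6660 - 1651.0970 = 439.5690 kJ
eta = 439.5690 / 2090.6660 = 0.2103 = 21.0253%

W = 439.5690 kJ, eta = 21.0253%


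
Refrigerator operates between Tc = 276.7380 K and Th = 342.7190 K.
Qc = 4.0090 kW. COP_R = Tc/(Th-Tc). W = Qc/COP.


COP = 276.7380 / 65.9810 = 4.1942
W = 4.0090 / 4.1942 = 0.9558 kW

COP = 4.1942, W = 0.9558 kW


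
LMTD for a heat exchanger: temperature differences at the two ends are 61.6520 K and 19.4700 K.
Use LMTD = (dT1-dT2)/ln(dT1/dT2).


dT1/dT2 = 3.1665
ln(dT1/dT2) = 1.1526
LMTD = 42.1820 / 1.1526 = 36.5963 K

36.5963 K


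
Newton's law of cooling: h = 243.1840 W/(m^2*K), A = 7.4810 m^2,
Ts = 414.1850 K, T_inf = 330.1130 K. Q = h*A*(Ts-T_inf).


dT = 84.0720 K
Q = 243.1840 * 7.4810 * 84.0720 = 152948.7850 W

152948.7850 W


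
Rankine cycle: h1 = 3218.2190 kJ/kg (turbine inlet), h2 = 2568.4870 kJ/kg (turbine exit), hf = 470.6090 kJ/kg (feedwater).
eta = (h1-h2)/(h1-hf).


W = 649.7320 kJ/kg
Q_in = 2747.6100 kJ/kg
eta = 0.2365 = 23.6472%

eta = 23.6472%


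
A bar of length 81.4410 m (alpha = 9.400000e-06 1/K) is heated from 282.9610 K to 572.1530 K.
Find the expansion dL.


dT = 289.1920 K
dL = 9.400000e-06 * 81.4410 * 289.1920 = 0.221390 m
L_final = 81.662390 m

dL = 0.221390 m


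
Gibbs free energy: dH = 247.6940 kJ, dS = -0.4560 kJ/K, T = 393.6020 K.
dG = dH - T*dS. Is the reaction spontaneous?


T*dS = 393.6020 * -0.4560 = -179.4825 kJ
dG = 247.6940 + 179.4825 = 427.1765 kJ (non-spontaneous)

dG = 427.1765 kJ, non-spontaneous


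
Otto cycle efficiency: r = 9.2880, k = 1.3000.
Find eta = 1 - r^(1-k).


r^(k-1) = 1.9515
eta = 1 - 1/1.9515 = 0.4876 = 48.7583%

48.7583%


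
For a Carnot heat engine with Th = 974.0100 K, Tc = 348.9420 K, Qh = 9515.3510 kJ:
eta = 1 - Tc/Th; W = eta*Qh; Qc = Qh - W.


eta = 1 - 348.9420/974.0100 = 0.6417
W = 0.6417 * 9515.3510 = 6106.4480 kJ
Qc = 9515.3510 - 6106.4480 = 3408.9030 kJ

eta = 64.1747%, W = 6106.4480 kJ, Qc = 3408.9030 kJ


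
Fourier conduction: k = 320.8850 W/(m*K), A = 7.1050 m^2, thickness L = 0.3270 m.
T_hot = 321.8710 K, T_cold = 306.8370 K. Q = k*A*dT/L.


dT = 15.0340 K
Q = 320.8850 * 7.1050 * 15.0340 / 0.3270 = 104819.0675 W

104819.0675 W


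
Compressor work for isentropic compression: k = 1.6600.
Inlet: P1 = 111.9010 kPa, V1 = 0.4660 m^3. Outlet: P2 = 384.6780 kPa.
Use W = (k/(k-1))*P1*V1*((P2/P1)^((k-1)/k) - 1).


(k-1)/k = 0.3976
(P2/P1)^exp = 1.6339
W = 2.5152 * 111.9010 * 0.4660 * (1.6339 - 1) = 83.1329 kJ

83.1329 kJ


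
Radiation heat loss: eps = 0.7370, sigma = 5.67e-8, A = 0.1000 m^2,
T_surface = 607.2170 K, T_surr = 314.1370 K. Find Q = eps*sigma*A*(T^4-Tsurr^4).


T^4 = 1.3595e+11
Tsurr^4 = 9.7381e+09
Q = 0.7370 * 5.67e-8 * 0.1000 * 1.2621e+11 = 527.4082 W

527.4082 W


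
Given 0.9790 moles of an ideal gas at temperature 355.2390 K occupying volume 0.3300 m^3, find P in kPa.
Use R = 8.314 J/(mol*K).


P = nRT/V = 0.9790 * 8.314 * 355.2390 / 0.3300
= 2891.4344 / 0.3300 = 8761.9226 Pa = 8.7619 kPa

8.7619 kPa


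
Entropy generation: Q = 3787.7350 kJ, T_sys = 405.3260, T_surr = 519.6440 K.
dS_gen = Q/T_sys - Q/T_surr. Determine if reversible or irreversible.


dS_sys = 3787.7350/405.3260 = 9.3449 kJ/K
dS_surr = -3787.7350/519.6440 = -7.2891 kJ/K
dS_gen = 9.3449 - 7.2891 = 2.0558 kJ/K (irreversible)

dS_gen = 2.0558 kJ/K, irreversible


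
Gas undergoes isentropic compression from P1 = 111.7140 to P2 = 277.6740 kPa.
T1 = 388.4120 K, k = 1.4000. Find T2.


(k-1)/k = 0.2857
(P2/P1)^exp = 1.2971
T2 = 388.4120 * 1.2971 = 503.8160 K

503.8160 K


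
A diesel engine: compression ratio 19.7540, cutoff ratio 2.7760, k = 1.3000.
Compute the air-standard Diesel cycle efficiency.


r^(k-1) = 2.4474
rc^k = 3.7709
eta = 0.5096 = 50.9614%

50.9614%


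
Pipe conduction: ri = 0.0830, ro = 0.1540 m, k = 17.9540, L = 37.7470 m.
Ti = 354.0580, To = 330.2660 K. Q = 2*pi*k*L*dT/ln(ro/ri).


dT = 23.7920 K
ln(ro/ri) = 0.6181
Q = 2*pi*17.9540*37.7470*23.7920 / 0.6181 = 163903.1538 W

163903.1538 W


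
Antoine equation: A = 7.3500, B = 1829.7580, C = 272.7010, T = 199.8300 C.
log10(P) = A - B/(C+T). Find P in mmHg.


C+T = 472.5310
B/(C+T) = 3.8722
log10(P) = 7.3500 - 3.8722 = 3.4778
P = 10^3.4778 = 3004.3488 mmHg

3004.3488 mmHg


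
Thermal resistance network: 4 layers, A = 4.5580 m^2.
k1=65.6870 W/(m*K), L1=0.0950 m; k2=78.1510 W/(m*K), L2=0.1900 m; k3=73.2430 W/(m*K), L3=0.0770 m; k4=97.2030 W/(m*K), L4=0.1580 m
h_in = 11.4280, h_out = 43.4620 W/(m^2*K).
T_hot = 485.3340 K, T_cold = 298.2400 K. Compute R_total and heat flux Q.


R_conv_in = 1/(11.4280*4.5580) = 0.0192
R_1 = 0.0950/(65.6870*4.5580) = 0.0003
R_2 = 0.1900/(78.1510*4.5580) = 0.0005
R_3 = 0.0770/(73.2430*4.5580) = 0.0002
R_4 = 0.1580/(97.2030*4.5580) = 0.0004
R_conv_out = 1/(43.4620*4.5580) = 0.0050
R_total = 0.0257 K/W
Q = 187.0940 / 0.0257 = 7284.4877 W

R_total = 0.0257 K/W, Q = 7284.4877 W


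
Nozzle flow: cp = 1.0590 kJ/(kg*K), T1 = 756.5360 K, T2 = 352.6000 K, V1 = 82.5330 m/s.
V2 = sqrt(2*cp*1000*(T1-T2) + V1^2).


dT = 403.9360 K
2*cp*1000*dT = 855536.4480
V1^2 = 6811.6961
V2 = sqrt(862348.1441) = 928.6270 m/s

928.6270 m/s


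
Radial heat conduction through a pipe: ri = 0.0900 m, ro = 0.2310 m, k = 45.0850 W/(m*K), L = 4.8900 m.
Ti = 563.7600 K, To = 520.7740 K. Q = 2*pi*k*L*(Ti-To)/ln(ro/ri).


dT = 42.9860 K
ln(ro/ri) = 0.9426
Q = 2*pi*45.0850*4.8900*42.9860 / 0.9426 = 63170.8464 W

63170.8464 W


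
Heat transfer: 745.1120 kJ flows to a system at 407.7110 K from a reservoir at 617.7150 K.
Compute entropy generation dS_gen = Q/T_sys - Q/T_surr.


dS_sys = 745.1120/407.7110 = 1.8275 kJ/K
dS_surr = -745.1120/617.7150 = -1.2062 kJ/K
dS_gen = 1.8275 - 1.2062 = 0.6213 kJ/K (irreversible)

dS_gen = 0.6213 kJ/K, irreversible


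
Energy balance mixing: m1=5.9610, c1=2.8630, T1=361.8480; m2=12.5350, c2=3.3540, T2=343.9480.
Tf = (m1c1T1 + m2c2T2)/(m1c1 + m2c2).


num = 20635.8180
den = 59.1087
Tf = 349.1162 K

349.1162 K


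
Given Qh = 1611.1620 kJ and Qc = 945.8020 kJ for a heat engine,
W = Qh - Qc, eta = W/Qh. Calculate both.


W = 1611.1620 - 945.8020 = 665.3600 kJ
eta = 665.3600 / 1611.1620 = 0.4130 = 41.2969%

W = 665.3600 kJ, eta = 41.2969%


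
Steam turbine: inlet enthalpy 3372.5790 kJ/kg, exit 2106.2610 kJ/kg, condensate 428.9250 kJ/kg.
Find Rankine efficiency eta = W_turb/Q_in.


W = 1266.3180 kJ/kg
Q_in = 2943.6540 kJ/kg
eta = 0.4302 = 43.0186%

eta = 43.0186%


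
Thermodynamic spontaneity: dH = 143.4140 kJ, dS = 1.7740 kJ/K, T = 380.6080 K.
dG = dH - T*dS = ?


T*dS = 380.6080 * 1.7740 = 675.1986 kJ
dG = 143.4140 - 675.1986 = -531.7846 kJ (spontaneous)

dG = -531.7846 kJ, spontaneous


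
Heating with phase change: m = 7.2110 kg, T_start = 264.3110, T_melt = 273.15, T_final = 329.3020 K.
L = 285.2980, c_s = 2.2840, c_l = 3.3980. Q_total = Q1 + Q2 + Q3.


Q1 (sensible, solid) = 7.2110 * 2.2840 * 8.8390 = 145.5777 kJ
Q2 (latent) = 7.2110 * 285.2980 = 2057.2839 kJ
Q3 (sensible, liquid) = 7.2110 * 3.3980 * 56.1520 = 1375.8912 kJ
Q_total = 3578.7528 kJ

3578.7528 kJ


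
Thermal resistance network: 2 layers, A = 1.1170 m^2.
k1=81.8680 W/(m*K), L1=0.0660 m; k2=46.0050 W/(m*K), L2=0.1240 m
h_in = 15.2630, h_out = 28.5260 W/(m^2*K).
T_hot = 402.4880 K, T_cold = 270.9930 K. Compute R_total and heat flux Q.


R_conv_in = 1/(15.2630*1.1170) = 0.0587
R_1 = 0.0660/(81.8680*1.1170) = 0.0007
R_2 = 0.1240/(46.0050*1.1170) = 0.0024
R_conv_out = 1/(28.5260*1.1170) = 0.0314
R_total = 0.0932 K/W
Q = 131.4950 / 0.0932 = 1411.2865 W

R_total = 0.0932 K/W, Q = 1411.2865 W


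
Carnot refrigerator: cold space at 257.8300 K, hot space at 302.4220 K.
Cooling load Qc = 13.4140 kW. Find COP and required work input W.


COP = 257.8300 / 44.5920 = 5.7820
W = 13.4140 / 5.7820 = 2.3200 kW

COP = 5.7820, W = 2.3200 kW


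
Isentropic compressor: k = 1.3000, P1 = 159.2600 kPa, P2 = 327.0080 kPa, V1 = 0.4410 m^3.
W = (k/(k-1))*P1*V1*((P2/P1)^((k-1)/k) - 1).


(k-1)/k = 0.2308
(P2/P1)^exp = 1.1806
W = 4.3333 * 159.2600 * 0.4410 * (1.1806 - 1) = 54.9661 kJ

54.9661 kJ


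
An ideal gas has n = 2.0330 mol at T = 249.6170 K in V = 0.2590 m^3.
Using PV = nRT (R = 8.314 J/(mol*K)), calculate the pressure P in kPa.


P = nRT/V = 2.0330 * 8.314 * 249.6170 / 0.2590
= 4219.1169 / 0.2590 = 16290.0266 Pa = 16.2900 kPa

16.2900 kPa


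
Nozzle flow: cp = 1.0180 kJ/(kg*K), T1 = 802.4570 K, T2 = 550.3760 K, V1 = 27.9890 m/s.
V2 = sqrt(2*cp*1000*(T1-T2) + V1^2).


dT = 252.0810 K
2*cp*1000*dT = 513236.9160
V1^2 = 783.3841
V2 = sqrt(514020.3001) = 716.9521 m/s

716.9521 m/s


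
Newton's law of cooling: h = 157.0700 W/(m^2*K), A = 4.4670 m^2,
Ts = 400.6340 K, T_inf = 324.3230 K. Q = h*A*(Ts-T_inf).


dT = 76.3110 K
Q = 157.0700 * 4.4670 * 76.3110 = 53542.2159 W

53542.2159 W


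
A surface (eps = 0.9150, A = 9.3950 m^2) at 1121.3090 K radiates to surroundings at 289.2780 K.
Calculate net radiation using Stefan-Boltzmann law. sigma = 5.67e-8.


T^4 = 1.5809e+12
Tsurr^4 = 7.0026e+09
Q = 0.9150 * 5.67e-8 * 9.3950 * 1.5739e+12 = 767139.1789 W

767139.1789 W


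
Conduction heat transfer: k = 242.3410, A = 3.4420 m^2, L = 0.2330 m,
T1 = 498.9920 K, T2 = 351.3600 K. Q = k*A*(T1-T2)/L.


dT = 147.6320 K
Q = 242.3410 * 3.4420 * 147.6320 / 0.2330 = 528521.1166 W

528521.1166 W


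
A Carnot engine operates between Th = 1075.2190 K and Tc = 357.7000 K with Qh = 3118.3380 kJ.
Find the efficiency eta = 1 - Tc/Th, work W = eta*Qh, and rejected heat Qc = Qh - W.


eta = 1 - 357.7000/1075.2190 = 0.6673
W = 0.6673 * 3118.3380 = 2080.9405 kJ
Qc = 3118.3380 - 2080.9405 = 1037.3975 kJ

eta = 66.7324%, W = 2080.9405 kJ, Qc = 1037.3975 kJ


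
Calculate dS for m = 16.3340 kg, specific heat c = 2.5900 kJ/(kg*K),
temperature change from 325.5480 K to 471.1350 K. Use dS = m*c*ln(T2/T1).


T2/T1 = 1.4472
ln(T2/T1) = 0.3696
dS = 16.3340 * 2.5900 * 0.3696 = 15.6374 kJ/K

15.6374 kJ/K


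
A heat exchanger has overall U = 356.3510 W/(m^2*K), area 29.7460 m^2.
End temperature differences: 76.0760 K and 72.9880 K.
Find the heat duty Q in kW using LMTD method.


LMTD = 74.5213 K
Q = 356.3510 * 29.7460 * 74.5213 = 789927.4274 W = 789.9274 kW

789.9274 kW


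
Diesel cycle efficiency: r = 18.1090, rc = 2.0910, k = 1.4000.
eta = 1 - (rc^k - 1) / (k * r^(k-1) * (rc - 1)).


r^(k-1) = 3.1854
rc^k = 2.8086
eta = 0.6283 = 62.8259%

62.8259%


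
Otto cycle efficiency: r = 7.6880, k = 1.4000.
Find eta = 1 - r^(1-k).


r^(k-1) = 2.2611
eta = 1 - 1/2.2611 = 0.5577 = 55.7743%

55.7743%


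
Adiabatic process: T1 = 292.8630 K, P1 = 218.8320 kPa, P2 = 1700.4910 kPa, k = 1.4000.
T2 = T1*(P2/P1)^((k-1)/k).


(k-1)/k = 0.2857
(P2/P1)^exp = 1.7965
T2 = 292.8630 * 1.7965 = 526.1174 K

526.1174 K


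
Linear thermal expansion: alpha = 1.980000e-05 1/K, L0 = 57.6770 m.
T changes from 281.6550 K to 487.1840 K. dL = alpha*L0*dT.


dT = 205.5290 K
dL = 1.980000e-05 * 57.6770 * 205.5290 = 0.234715 m
L_final = 57.911715 m

dL = 0.234715 m


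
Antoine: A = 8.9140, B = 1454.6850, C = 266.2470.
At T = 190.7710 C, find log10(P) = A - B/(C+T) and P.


C+T = 457.0180
B/(C+T) = 3.1830
log10(P) = 8.9140 - 3.1830 = 5.7310
P = 10^5.7310 = 538278.7158 mmHg

538278.7158 mmHg


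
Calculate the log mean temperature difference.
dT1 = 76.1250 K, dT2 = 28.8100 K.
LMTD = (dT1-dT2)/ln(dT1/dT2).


dT1/dT2 = 2.6423
ln(dT1/dT2) = 0.9717
LMTD = 47.3150 / 0.9717 = 48.6953 K

48.6953 K


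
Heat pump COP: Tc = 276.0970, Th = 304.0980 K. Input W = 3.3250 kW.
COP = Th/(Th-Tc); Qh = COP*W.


COP = 304.0980 / 28.0010 = 10.8603
Qh = 10.8603 * 3.3250 = 36.1103 kW

COP = 10.8603, Qh = 36.1103 kW


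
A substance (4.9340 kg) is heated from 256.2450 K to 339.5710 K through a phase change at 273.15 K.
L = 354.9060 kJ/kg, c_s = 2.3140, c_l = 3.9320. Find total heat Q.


Q1 (sensible, solid) = 4.9340 * 2.3140 * 16.9050 = 193.0091 kJ
Q2 (latent) = 4.9340 * 354.9060 = 1751.1062 kJ
Q3 (sensible, liquid) = 4.9340 * 3.9320 * 66.4210 = 1288.5998 kJ
Q_total = 3232.7151 kJ

3232.7151 kJ


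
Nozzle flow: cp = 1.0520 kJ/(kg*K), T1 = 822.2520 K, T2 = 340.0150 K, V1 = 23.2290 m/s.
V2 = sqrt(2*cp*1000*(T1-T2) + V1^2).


dT = 482.2370 K
2*cp*1000*dT = 1014626.6480
V1^2 = 539.5864
V2 = sqrt(1015166.2344) = 1007.5546 m/s

1007.5546 m/s


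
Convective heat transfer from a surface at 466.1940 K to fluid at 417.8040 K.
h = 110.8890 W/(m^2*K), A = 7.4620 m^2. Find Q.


dT = 48.3900 K
Q = 110.8890 * 7.4620 * 48.3900 = 40040.4854 W

40040.4854 W


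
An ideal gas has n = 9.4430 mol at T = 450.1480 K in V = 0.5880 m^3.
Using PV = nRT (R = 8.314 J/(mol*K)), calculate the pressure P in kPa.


P = nRT/V = 9.4430 * 8.314 * 450.1480 / 0.5880
= 35340.7152 / 0.5880 = 60103.2572 Pa = 60.1033 kPa

60.1033 kPa


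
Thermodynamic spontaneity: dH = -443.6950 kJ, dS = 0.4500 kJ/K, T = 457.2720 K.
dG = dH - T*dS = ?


T*dS = 457.2720 * 0.4500 = 205.7724 kJ
dG = -443.6950 - 205.7724 = -649.4674 kJ (spontaneous)

dG = -649.4674 kJ, spontaneous


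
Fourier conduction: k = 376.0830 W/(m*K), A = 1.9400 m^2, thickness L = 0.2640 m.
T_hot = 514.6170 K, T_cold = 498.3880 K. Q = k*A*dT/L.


dT = 16.2290 K
Q = 376.0830 * 1.9400 * 16.2290 / 0.2640 = 44851.1172 W

44851.1172 W


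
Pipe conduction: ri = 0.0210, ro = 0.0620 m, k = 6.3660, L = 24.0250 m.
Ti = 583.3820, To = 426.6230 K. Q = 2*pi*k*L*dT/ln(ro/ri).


dT = 156.7590 K
ln(ro/ri) = 1.0826
Q = 2*pi*6.3660*24.0250*156.7590 / 1.0826 = 139145.6288 W

139145.6288 W


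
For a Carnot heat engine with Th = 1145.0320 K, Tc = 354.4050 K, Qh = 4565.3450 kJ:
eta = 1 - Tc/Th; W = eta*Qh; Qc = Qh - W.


eta = 1 - 354.4050/1145.0320 = 0.6905
W = 0.6905 * 4565.3450 = 3152.3006 kJ
Qc = 4565.3450 - 3152.3006 = 1413.0444 kJ

eta = 69.0485%, W = 3152.3006 kJ, Qc = 1413.0444 kJ


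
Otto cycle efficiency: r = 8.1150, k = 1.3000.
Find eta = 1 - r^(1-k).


r^(k-1) = 1.8741
eta = 1 - 1/1.8741 = 0.4664 = 46.6403%

46.6403%


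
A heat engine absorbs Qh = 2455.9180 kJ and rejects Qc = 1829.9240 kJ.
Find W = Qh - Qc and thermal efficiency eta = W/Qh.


W = 2455.9180 - 1829.9240 = 625.9940 kJ
eta = 625.9940 / 2455.9180 = 0.2549 = 25.4892%

W = 625.9940 kJ, eta = 25.4892%


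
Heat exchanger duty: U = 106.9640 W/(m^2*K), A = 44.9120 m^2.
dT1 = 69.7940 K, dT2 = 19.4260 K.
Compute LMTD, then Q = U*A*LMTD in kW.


LMTD = 39.3827 K
Q = 106.9640 * 44.9120 * 39.3827 = 189193.4237 W = 189.1934 kW

189.1934 kW


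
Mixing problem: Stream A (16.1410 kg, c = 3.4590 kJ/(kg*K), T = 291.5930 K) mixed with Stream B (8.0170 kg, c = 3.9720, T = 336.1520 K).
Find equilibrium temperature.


num = 26984.4027
den = 87.6752
Tf = 307.7768 K

307.7768 K


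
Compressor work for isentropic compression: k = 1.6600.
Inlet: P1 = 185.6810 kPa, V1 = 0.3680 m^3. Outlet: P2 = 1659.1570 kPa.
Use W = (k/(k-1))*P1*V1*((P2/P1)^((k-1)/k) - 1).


(k-1)/k = 0.3976
(P2/P1)^exp = 2.3887
W = 2.5152 * 185.6810 * 0.3680 * (2.3887 - 1) = 238.6594 kJ

238.6594 kJ


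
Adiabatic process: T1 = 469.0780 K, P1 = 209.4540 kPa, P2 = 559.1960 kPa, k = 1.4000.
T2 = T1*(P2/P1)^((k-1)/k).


(k-1)/k = 0.2857
(P2/P1)^exp = 1.3239
T2 = 469.0780 * 1.3239 = 621.0051 K

621.0051 K


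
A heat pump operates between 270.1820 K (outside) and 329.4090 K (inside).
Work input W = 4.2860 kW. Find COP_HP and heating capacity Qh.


COP = 329.4090 / 59.2270 = 5.5618
Qh = 5.5618 * 4.2860 = 23.8379 kW

COP = 5.5618, Qh = 23.8379 kW


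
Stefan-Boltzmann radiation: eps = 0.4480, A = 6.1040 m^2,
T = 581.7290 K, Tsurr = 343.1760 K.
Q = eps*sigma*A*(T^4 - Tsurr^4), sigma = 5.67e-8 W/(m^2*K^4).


T^4 = 1.1452e+11
Tsurr^4 = 1.3870e+10
Q = 0.4480 * 5.67e-8 * 6.1040 * 1.0065e+11 = 15606.0258 W

15606.0258 W


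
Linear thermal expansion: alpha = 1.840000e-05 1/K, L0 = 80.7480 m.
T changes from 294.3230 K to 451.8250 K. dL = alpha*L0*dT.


dT = 157.5020 K
dL = 1.840000e-05 * 80.7480 * 157.5020 = 0.234011 m
L_final = 80.982011 m

dL = 0.234011 m


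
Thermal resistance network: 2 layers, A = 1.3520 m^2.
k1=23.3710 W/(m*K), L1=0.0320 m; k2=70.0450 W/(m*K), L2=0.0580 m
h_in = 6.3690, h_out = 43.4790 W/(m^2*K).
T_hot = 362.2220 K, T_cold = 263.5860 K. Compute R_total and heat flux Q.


R_conv_in = 1/(6.3690*1.3520) = 0.1161
R_1 = 0.0320/(23.3710*1.3520) = 0.0010
R_2 = 0.0580/(70.0450*1.3520) = 0.0006
R_conv_out = 1/(43.4790*1.3520) = 0.0170
R_total = 0.1348 K/W
Q = 98.6360 / 0.1348 = 731.8906 W

R_total = 0.1348 K/W, Q = 731.8906 W


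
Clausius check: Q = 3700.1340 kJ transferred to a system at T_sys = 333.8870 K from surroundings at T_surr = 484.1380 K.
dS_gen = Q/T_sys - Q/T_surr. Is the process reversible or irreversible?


dS_sys = 3700.1340/333.8870 = 11.0820 kJ/K
dS_surr = -3700.1340/484.1380 = -7.6427 kJ/K
dS_gen = 11.0820 - 7.6427 = 3.4393 kJ/K (irreversible)

dS_gen = 3.4393 kJ/K, irreversible


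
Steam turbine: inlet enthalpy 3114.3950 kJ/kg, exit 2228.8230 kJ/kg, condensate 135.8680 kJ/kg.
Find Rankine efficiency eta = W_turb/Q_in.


W = 885.5720 kJ/kg
Q_in = 2978.5270 kJ/kg
eta = 0.2973 = 29.7319%

eta = 29.7319%


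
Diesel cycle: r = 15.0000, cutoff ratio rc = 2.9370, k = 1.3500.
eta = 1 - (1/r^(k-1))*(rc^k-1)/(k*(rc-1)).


r^(k-1) = 2.5801
rc^k = 4.2822
eta = 0.5135 = 51.3510%

51.3510%


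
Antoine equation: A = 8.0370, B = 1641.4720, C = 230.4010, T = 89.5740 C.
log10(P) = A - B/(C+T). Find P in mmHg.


C+T = 319.9750
B/(C+T) = 5.1300
log10(P) = 8.0370 - 5.1300 = 2.9070
P = 10^2.9070 = 807.2336 mmHg

807.2336 mmHg


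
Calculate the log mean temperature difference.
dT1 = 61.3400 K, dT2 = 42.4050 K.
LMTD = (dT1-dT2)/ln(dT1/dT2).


dT1/dT2 = 1.4465
ln(dT1/dT2) = 0.3692
LMTD = 18.9350 / 0.3692 = 51.2913 K

51.2913 K


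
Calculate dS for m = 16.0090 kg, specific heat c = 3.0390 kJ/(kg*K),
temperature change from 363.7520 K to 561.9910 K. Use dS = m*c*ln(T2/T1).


T2/T1 = 1.5450
ln(T2/T1) = 0.4350
dS = 16.0090 * 3.0390 * 0.4350 = 21.1640 kJ/K

21.1640 kJ/K


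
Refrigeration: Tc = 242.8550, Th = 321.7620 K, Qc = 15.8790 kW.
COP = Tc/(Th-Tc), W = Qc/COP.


COP = 242.8550 / 78.9070 = 3.0777
W = 15.8790 / 3.0777 = 5.1593 kW

COP = 3.0777, W = 5.1593 kW


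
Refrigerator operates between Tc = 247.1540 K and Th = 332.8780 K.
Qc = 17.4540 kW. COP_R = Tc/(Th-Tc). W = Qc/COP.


COP = 247.1540 / 85.7240 = 2.8831
W = 17.4540 / 2.8831 = 6.0538 kW

COP = 2.8831, W = 6.0538 kW


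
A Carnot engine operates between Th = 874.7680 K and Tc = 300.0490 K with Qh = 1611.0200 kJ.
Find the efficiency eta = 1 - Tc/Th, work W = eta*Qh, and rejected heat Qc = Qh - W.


eta = 1 - 300.0490/874.7680 = 0.6570
W = 0.6570 * 1611.0200 = 1058.4336 kJ
Qc = 1611.0200 - 1058.4336 = 552.5864 kJ

eta = 65.6996%, W = 1058.4336 kJ, Qc = 552.5864 kJ


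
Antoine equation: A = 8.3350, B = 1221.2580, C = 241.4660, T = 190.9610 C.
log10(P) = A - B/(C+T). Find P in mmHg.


C+T = 432.4270
B/(C+T) = 2.8242
log10(P) = 8.3350 - 2.8242 = 5.5108
P = 10^5.5108 = 324194.3159 mmHg

324194.3159 mmHg


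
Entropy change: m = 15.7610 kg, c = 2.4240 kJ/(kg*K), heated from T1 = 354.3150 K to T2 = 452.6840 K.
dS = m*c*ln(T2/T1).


T2/T1 = 1.2776
ln(T2/T1) = 0.2450
dS = 15.7610 * 2.4240 * 0.2450 = 9.3604 kJ/K

9.3604 kJ/K


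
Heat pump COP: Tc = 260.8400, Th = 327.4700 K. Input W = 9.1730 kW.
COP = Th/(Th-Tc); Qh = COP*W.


COP = 327.4700 / 66.6300 = 4.9148
Qh = 4.9148 * 9.1730 = 45.0830 kW

COP = 4.9148, Qh = 45.0830 kW


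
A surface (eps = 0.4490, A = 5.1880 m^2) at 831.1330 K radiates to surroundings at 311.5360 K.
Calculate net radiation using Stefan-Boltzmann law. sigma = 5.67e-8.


T^4 = 4.7718e+11
Tsurr^4 = 9.4196e+09
Q = 0.4490 * 5.67e-8 * 5.1880 * 4.6776e+11 = 61780.6793 W

61780.6793 W


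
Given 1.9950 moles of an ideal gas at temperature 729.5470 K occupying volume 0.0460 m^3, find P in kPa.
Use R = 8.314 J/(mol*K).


P = nRT/V = 1.9950 * 8.314 * 729.5470 / 0.0460
= 12100.5802 / 0.0460 = 263056.0923 Pa = 263.0561 kPa

263.0561 kPa


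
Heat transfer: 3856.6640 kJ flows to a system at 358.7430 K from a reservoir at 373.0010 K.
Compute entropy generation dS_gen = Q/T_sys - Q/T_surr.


dS_sys = 3856.6640/358.7430 = 10.7505 kJ/K
dS_surr = -3856.6640/373.0010 = -10.3396 kJ/K
dS_gen = 10.7505 - 10.3396 = 0.4109 kJ/K (irreversible)

dS_gen = 0.4109 kJ/K, irreversible


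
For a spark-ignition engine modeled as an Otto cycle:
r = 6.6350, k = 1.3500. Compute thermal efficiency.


r^(k-1) = 1.9393
eta = 1 - 1/1.9393 = 0.4843 = 48.4349%

48.4349%


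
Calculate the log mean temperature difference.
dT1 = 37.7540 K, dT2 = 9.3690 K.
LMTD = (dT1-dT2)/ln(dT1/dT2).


dT1/dT2 = 4.0297
ln(dT1/dT2) = 1.3937
LMTD = 28.3850 / 1.3937 = 20.3669 K

20.3669 K


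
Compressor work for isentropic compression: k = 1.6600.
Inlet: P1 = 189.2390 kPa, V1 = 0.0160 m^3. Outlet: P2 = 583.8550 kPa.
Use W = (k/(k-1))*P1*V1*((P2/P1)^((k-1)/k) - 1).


(k-1)/k = 0.3976
(P2/P1)^exp = 1.5651
W = 2.5152 * 189.2390 * 0.0160 * (1.5651 - 1) = 4.3034 kJ

4.3034 kJ


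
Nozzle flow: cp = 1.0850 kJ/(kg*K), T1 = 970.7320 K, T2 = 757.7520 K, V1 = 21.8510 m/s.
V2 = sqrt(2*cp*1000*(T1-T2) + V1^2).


dT = 212.9800 K
2*cp*1000*dT = 462166.6000
V1^2 = 477.4662
V2 = sqrt(462644.0662) = 680.1794 m/s

680.1794 m/s


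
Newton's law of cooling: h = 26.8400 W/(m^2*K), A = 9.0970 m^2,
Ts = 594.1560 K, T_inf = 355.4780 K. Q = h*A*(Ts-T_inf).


dT = 238.6780 K
Q = 26.8400 * 9.0970 * 238.6780 = 58276.4511 W

58276.4511 W


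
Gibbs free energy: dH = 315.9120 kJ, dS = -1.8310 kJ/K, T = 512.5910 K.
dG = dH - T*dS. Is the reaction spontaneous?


T*dS = 512.5910 * -1.8310 = -938.5541 kJ
dG = 315.9120 + 938.5541 = 1254.4661 kJ (non-spontaneous)

dG = 1254.4661 kJ, non-spontaneous


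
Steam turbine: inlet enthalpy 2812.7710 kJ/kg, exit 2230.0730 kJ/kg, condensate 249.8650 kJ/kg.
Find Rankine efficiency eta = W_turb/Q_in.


W = 582.6980 kJ/kg
Q_in = 2562.9060 kJ/kg
eta = 0.2274 = 22.7358%

eta = 22.7358%
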